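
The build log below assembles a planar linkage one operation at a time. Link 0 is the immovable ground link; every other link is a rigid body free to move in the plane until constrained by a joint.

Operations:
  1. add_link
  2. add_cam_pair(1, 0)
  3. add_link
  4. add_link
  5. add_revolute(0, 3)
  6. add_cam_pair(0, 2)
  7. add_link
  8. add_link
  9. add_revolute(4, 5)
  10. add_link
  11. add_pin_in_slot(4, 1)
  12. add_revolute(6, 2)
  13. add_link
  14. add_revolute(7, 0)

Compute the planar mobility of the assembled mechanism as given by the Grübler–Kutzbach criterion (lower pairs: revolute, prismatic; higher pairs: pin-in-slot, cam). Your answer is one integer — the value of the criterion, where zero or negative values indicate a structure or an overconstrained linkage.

M = 10

(L,J1,J2)=(1,0,0); link0 fixed
link1: (2,0,0)
C 1-0 [J2]: (2,0,1)
link2: (3,0,1)
link3: (4,0,1)
R 0-3 [J1]: (4,1,1)
C 0-2 [J2]: (4,1,2)
link4: (5,1,2)
link5: (6,1,2)
R 4-5 [J1]: (6,2,2)
link6: (7,2,2)
PS 4-1 [J2]: (7,2,3)
R 6-2 [J1]: (7,3,3)
link7: (8,3,3)
R 7-0 [J1]: (8,4,3)
Grübler: 3·7 − 2·4 − 3 = 10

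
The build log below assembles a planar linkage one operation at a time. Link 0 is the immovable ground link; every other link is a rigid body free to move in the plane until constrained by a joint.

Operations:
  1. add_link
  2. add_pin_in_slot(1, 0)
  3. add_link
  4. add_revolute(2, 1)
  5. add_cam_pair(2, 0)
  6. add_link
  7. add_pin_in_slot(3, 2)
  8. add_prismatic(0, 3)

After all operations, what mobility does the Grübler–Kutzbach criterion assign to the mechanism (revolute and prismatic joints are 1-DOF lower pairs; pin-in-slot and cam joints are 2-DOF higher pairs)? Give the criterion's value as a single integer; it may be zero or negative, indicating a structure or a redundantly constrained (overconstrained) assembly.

ground; <1,0,0>
#1 <2,0,0>
PS:1↔0 J2 <2,0,1>
#2 <3,0,1>
R:2↔1 J1 <3,1,1>
C:2↔0 J2 <3,1,2>
#3 <4,1,2>
PS:3↔2 J2 <4,1,3>
P:0↔3 J1 <4,2,3>
3×3 − 2×2 − 1×3 = 2

M = 2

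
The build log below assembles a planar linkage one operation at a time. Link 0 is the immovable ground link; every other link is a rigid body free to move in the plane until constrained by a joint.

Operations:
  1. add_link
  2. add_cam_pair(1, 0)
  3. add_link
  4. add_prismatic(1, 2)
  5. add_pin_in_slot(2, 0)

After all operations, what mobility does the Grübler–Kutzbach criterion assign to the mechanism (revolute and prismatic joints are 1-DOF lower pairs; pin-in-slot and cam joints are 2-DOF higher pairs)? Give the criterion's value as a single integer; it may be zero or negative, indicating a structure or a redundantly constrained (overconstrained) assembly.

M = 2

link 0 = ground. State L|J1|J2 = 1|0|0
+link1  2|0|0
C(1,0) f=2→J2  2|0|1
+link2  3|0|1
P(1,2) f=1→J1  3|1|1
PS(2,0) f=2→J2  3|1|2
M = 3(3−1)−2·1−2 = 6−2−2 = 2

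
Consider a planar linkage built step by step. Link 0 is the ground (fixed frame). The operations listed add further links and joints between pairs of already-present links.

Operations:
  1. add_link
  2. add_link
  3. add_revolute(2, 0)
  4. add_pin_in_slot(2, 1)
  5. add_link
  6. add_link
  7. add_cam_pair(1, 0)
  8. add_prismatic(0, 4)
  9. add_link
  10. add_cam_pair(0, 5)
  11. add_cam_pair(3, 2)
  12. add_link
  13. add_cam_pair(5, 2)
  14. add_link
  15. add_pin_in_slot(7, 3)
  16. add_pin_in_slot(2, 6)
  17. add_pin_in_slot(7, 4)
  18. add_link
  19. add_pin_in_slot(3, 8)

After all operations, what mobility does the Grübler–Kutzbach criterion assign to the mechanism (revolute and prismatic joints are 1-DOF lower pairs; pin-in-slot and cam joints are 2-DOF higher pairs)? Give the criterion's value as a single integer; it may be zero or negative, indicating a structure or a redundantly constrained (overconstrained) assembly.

[1;0;0] (link 0 is ground)
L+ [2;0;0]
L+ [3;0;0]
R(2,0)∈J1 [3;1;0]
PS(2,1)∈J2 [3;1;1]
L+ [4;1;1]
L+ [5;1;1]
C(1,0)∈J2 [5;1;2]
P(0,4)∈J1 [5;2;2]
L+ [6;2;2]
C(0,5)∈J2 [6;2;3]
C(3,2)∈J2 [6;2;4]
L+ [7;2;4]
C(5,2)∈J2 [7;2;5]
L+ [8;2;5]
PS(7,3)∈J2 [8;2;6]
PS(2,6)∈J2 [8;2;7]
PS(7,4)∈J2 [8;2;8]
L+ [9;2;8]
PS(3,8)∈J2 [9;2;9]
mobility = 24 − 4 − 9 = 11

M = 11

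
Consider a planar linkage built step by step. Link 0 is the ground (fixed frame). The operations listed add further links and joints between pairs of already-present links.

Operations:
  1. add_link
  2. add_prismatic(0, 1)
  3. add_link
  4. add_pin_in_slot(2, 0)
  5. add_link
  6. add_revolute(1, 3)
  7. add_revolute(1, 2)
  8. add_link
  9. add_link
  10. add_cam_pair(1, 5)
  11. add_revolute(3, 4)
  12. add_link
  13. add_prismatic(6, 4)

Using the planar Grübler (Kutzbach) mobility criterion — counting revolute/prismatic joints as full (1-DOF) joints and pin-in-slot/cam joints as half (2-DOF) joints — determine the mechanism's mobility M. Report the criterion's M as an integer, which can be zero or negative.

link 0 = ground. State L|J1|J2 = 1|0|0
+link1  2|0|0
P(0,1) f=1→J1  2|1|0
+link2  3|1|0
PS(2,0) f=2→J2  3|1|1
+link3  4|1|1
R(1,3) f=1→J1  4|2|1
R(1,2) f=1→J1  4|3|1
+link4  5|3|1
+link5  6|3|1
C(1,5) f=2→J2  6|3|2
R(3,4) f=1→J1  6|4|2
+link6  7|4|2
P(6,4) f=1→J1  7|5|2
M = 3(7−1)−2·5−2 = 18−10−2 = 6

M = 6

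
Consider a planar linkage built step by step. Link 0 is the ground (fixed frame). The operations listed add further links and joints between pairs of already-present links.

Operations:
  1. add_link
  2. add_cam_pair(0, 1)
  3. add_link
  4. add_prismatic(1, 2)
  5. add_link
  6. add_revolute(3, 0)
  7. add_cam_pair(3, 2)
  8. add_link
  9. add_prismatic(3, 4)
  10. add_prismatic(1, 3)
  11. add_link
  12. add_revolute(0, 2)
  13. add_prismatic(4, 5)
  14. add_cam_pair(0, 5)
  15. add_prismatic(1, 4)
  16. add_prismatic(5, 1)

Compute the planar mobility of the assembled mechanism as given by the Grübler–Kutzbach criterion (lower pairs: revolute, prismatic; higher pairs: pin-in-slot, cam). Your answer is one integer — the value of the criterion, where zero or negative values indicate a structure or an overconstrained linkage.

L=1 J1=0 J2=0
add link → L=2 J1=0 J2=0
C@0,1 dof=2 J2 → L=2 J1=0 J2=1
add link → L=3 J1=0 J2=1
P@1,2 dof=1 J1 → L=3 J1=1 J2=1
add link → L=4 J1=1 J2=1
R@3,0 dof=1 J1 → L=4 J1=2 J2=1
C@3,2 dof=2 J2 → L=4 J1=2 J2=2
add link → L=5 J1=2 J2=2
P@3,4 dof=1 J1 → L=5 J1=3 J2=2
P@1,3 dof=1 J1 → L=5 J1=4 J2=2
add link → L=6 J1=4 J2=2
R@0,2 dof=1 J1 → L=6 J1=5 J2=2
P@4,5 dof=1 J1 → L=6 J1=6 J2=2
C@0,5 dof=2 J2 → L=6 J1=6 J2=3
P@1,4 dof=1 J1 → L=6 J1=7 J2=3
P@5,1 dof=1 J1 → L=6 J1=8 J2=3
M=3(L−1)−2J1−J2=3·5−2·8−3=-4

M = -4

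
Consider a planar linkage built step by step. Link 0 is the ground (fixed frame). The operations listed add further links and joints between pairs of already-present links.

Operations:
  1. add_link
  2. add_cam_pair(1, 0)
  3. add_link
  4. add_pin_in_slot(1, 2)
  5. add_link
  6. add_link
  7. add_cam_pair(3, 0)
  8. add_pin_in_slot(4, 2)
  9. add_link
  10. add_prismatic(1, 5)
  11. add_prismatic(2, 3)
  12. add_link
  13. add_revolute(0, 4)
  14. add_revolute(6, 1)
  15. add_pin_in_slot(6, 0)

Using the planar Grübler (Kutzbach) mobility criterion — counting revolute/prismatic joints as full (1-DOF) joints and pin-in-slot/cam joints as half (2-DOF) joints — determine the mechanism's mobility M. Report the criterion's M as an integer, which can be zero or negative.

L=1 J1=0 J2=0
add link → L=2 J1=0 J2=0
C@1,0 dof=2 J2 → L=2 J1=0 J2=1
add link → L=3 J1=0 J2=1
PS@1,2 dof=2 J2 → L=3 J1=0 J2=2
add link → L=4 J1=0 J2=2
add link → L=5 J1=0 J2=2
C@3,0 dof=2 J2 → L=5 J1=0 J2=3
PS@4,2 dof=2 J2 → L=5 J1=0 J2=4
add link → L=6 J1=0 J2=4
P@1,5 dof=1 J1 → L=6 J1=1 J2=4
P@2,3 dof=1 J1 → L=6 J1=2 J2=4
add link → L=7 J1=2 J2=4
R@0,4 dof=1 J1 → L=7 J1=3 J2=4
R@6,1 dof=1 J1 → L=7 J1=4 J2=4
PS@6,0 dof=2 J2 → L=7 J1=4 J2=5
M=3(L−1)−2J1−J2=3·6−2·4−5=5

M = 5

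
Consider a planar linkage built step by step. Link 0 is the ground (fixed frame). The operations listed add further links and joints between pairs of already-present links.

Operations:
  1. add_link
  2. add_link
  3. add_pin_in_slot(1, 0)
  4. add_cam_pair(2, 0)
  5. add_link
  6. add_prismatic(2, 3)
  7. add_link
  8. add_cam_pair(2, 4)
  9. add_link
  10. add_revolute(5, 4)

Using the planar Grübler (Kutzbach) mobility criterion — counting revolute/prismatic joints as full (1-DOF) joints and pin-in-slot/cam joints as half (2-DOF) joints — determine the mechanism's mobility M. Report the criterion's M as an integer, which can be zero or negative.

M = 8

[1;0;0] (link 0 is ground)
L+ [2;0;0]
L+ [3;0;0]
PS(1,0)∈J2 [3;0;1]
C(2,0)∈J2 [3;0;2]
L+ [4;0;2]
P(2,3)∈J1 [4;1;2]
L+ [5;1;2]
C(2,4)∈J2 [5;1;3]
L+ [6;1;3]
R(5,4)∈J1 [6;2;3]
mobility = 15 − 4 − 3 = 8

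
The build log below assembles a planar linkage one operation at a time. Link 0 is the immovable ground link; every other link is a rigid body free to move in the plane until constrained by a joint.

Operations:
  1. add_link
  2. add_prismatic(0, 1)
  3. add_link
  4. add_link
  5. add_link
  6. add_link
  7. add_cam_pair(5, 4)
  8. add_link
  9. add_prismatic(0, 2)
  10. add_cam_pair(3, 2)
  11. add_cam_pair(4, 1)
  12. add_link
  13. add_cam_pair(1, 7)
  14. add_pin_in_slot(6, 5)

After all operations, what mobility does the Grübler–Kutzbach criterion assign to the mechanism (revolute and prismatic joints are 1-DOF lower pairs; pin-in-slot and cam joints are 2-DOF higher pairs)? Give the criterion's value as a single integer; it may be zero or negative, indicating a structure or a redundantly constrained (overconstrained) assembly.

M = 12

L=1 J1=0 J2=0
add link → L=2 J1=0 J2=0
P@0,1 dof=1 J1 → L=2 J1=1 J2=0
add link → L=3 J1=1 J2=0
add link → L=4 J1=1 J2=0
add link → L=5 J1=1 J2=0
add link → L=6 J1=1 J2=0
C@5,4 dof=2 J2 → L=6 J1=1 J2=1
add link → L=7 J1=1 J2=1
P@0,2 dof=1 J1 → L=7 J1=2 J2=1
C@3,2 dof=2 J2 → L=7 J1=2 J2=2
C@4,1 dof=2 J2 → L=7 J1=2 J2=3
add link → L=8 J1=2 J2=3
C@1,7 dof=2 J2 → L=8 J1=2 J2=4
PS@6,5 dof=2 J2 → L=8 J1=2 J2=5
M=3(L−1)−2J1−J2=3·7−2·2−5=12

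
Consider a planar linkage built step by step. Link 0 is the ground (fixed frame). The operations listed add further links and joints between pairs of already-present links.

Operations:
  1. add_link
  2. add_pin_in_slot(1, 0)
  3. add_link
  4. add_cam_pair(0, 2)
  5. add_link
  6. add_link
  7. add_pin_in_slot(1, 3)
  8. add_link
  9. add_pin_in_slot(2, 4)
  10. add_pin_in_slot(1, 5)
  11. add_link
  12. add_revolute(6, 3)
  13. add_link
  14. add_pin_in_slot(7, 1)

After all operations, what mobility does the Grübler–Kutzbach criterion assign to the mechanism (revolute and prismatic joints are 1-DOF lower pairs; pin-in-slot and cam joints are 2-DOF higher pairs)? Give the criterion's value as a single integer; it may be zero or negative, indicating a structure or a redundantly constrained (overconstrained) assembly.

M = 13

[1;0;0] (link 0 is ground)
L+ [2;0;0]
PS(1,0)∈J2 [2;0;1]
L+ [3;0;1]
C(0,2)∈J2 [3;0;2]
L+ [4;0;2]
L+ [5;0;2]
PS(1,3)∈J2 [5;0;3]
L+ [6;0;3]
PS(2,4)∈J2 [6;0;4]
PS(1,5)∈J2 [6;0;5]
L+ [7;0;5]
R(6,3)∈J1 [7;1;5]
L+ [8;1;5]
PS(7,1)∈J2 [8;1;6]
mobility = 21 − 2 − 6 = 13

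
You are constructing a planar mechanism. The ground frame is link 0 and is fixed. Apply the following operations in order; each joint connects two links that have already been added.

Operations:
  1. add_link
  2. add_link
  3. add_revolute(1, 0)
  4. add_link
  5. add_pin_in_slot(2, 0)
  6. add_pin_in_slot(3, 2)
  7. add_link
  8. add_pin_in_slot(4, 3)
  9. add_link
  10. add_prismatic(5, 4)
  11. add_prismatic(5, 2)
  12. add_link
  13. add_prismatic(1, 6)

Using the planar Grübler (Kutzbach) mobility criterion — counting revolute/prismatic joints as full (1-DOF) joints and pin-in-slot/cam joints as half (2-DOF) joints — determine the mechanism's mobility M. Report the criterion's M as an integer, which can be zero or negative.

M = 7

[1;0;0] (link 0 is ground)
L+ [2;0;0]
L+ [3;0;0]
R(1,0)∈J1 [3;1;0]
L+ [4;1;0]
PS(2,0)∈J2 [4;1;1]
PS(3,2)∈J2 [4;1;2]
L+ [5;1;2]
PS(4,3)∈J2 [5;1;3]
L+ [6;1;3]
P(5,4)∈J1 [6;2;3]
P(5,2)∈J1 [6;3;3]
L+ [7;3;3]
P(1,6)∈J1 [7;4;3]
mobility = 18 − 8 − 3 = 7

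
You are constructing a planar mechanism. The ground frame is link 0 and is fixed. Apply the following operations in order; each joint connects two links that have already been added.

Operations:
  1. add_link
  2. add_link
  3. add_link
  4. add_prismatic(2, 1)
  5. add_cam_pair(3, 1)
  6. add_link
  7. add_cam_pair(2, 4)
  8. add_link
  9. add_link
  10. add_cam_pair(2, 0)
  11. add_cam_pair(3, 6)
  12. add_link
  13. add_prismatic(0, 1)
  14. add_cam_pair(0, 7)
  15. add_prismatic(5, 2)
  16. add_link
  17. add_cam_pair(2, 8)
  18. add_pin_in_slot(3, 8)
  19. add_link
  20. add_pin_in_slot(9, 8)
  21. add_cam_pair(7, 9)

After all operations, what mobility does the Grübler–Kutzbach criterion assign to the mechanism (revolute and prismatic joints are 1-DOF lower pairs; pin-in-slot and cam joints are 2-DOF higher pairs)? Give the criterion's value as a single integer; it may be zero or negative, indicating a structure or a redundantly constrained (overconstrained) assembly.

link 0 = ground. State L|J1|J2 = 1|0|0
+link1  2|0|0
+link2  3|0|0
+link3  4|0|0
P(2,1) f=1→J1  4|1|0
C(3,1) f=2→J2  4|1|1
+link4  5|1|1
C(2,4) f=2→J2  5|1|2
+link5  6|1|2
+link6  7|1|2
C(2,0) f=2→J2  7|1|3
C(3,6) f=2→J2  7|1|4
+link7  8|1|4
P(0,1) f=1→J1  8|2|4
C(0,7) f=2→J2  8|2|5
P(5,2) f=1→J1  8|3|5
+link8  9|3|5
C(2,8) f=2→J2  9|3|6
PS(3,8) f=2→J2  9|3|7
+link9  10|3|7
PS(9,8) f=2→J2  10|3|8
C(7,9) f=2→J2  10|3|9
M = 3(10−1)−2·3−9 = 27−6−9 = 12

M = 12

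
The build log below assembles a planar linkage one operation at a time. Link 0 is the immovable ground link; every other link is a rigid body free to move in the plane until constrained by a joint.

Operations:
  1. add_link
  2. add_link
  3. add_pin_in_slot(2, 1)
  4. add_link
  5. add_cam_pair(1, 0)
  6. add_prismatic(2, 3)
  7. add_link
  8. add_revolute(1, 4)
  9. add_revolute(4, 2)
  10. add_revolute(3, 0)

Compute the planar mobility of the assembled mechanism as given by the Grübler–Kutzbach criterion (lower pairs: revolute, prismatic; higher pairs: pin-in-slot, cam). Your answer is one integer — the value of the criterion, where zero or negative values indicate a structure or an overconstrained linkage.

link 0 = ground. State L|J1|J2 = 1|0|0
+link1  2|0|0
+link2  3|0|0
PS(2,1) f=2→J2  3|0|1
+link3  4|0|1
C(1,0) f=2→J2  4|0|2
P(2,3) f=1→J1  4|1|2
+link4  5|1|2
R(1,4) f=1→J1  5|2|2
R(4,2) f=1→J1  5|3|2
R(3,0) f=1→J1  5|4|2
M = 3(5−1)−2·4−2 = 12−8−2 = 2

M = 2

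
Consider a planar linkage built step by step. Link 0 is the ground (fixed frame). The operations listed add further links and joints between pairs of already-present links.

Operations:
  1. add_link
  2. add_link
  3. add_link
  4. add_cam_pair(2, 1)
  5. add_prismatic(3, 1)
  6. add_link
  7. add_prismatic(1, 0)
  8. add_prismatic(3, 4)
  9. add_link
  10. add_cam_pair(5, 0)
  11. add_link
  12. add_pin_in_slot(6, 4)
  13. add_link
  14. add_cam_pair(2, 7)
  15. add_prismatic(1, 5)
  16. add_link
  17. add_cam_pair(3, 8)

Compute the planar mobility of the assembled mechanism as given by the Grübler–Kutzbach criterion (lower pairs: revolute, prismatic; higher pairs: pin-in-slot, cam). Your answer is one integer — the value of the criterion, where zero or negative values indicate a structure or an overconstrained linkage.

M = 11

link 0 = ground. State L|J1|J2 = 1|0|0
+link1  2|0|0
+link2  3|0|0
+link3  4|0|0
C(2,1) f=2→J2  4|0|1
P(3,1) f=1→J1  4|1|1
+link4  5|1|1
P(1,0) f=1→J1  5|2|1
P(3,4) f=1→J1  5|3|1
+link5  6|3|1
C(5,0) f=2→J2  6|3|2
+link6  7|3|2
PS(6,4) f=2→J2  7|3|3
+link7  8|3|3
C(2,7) f=2→J2  8|3|4
P(1,5) f=1→J1  8|4|4
+link8  9|4|4
C(3,8) f=2→J2  9|4|5
M = 3(9−1)−2·4−5 = 24−8−5 = 11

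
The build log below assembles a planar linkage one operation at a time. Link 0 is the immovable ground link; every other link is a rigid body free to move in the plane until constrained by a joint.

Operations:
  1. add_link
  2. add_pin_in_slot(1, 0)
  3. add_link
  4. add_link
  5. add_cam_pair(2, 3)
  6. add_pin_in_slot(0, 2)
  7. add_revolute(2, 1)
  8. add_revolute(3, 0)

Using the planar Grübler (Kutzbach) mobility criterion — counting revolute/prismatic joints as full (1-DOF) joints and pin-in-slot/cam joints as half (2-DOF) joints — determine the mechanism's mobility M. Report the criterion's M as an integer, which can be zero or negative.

M = 2

[1;0;0] (link 0 is ground)
L+ [2;0;0]
PS(1,0)∈J2 [2;0;1]
L+ [3;0;1]
L+ [4;0;1]
C(2,3)∈J2 [4;0;2]
PS(0,2)∈J2 [4;0;3]
R(2,1)∈J1 [4;1;3]
R(3,0)∈J1 [4;2;3]
mobility = 9 − 4 − 3 = 2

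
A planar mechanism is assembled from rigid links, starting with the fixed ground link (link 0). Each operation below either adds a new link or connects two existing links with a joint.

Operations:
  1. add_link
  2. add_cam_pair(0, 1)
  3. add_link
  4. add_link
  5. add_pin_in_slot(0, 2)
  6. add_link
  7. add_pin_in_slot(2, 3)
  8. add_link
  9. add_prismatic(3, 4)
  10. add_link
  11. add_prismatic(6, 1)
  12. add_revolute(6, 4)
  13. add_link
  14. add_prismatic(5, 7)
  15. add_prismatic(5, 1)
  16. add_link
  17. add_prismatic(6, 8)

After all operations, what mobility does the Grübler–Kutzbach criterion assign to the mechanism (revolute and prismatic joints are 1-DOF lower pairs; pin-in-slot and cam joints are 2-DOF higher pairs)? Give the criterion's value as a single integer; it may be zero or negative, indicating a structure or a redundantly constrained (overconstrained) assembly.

[1;0;0] (link 0 is ground)
L+ [2;0;0]
C(0,1)∈J2 [2;0;1]
L+ [3;0;1]
L+ [4;0;1]
PS(0,2)∈J2 [4;0;2]
L+ [5;0;2]
PS(2,3)∈J2 [5;0;3]
L+ [6;0;3]
P(3,4)∈J1 [6;1;3]
L+ [7;1;3]
P(6,1)∈J1 [7;2;3]
R(6,4)∈J1 [7;3;3]
L+ [8;3;3]
P(5,7)∈J1 [8;4;3]
P(5,1)∈J1 [8;5;3]
L+ [9;5;3]
P(6,8)∈J1 [9;6;3]
mobility = 24 − 12 − 3 = 9

M = 9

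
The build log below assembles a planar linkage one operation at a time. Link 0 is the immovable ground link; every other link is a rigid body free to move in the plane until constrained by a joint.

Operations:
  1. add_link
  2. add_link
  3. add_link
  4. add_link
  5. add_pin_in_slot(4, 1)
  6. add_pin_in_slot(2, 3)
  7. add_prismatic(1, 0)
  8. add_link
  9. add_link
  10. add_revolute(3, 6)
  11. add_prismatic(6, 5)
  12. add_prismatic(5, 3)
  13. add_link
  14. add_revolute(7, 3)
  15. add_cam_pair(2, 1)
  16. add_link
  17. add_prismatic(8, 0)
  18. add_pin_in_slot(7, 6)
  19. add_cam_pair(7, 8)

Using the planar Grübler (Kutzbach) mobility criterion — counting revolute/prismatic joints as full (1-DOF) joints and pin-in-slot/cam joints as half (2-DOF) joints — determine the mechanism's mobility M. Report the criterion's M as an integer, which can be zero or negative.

(L,J1,J2)=(1,0,0); link0 fixed
link1: (2,0,0)
link2: (3,0,0)
link3: (4,0,0)
link4: (5,0,0)
PS 4-1 [J2]: (5,0,1)
PS 2-3 [J2]: (5,0,2)
P 1-0 [J1]: (5,1,2)
link5: (6,1,2)
link6: (7,1,2)
R 3-6 [J1]: (7,2,2)
P 6-5 [J1]: (7,3,2)
P 5-3 [J1]: (7,4,2)
link7: (8,4,2)
R 7-3 [J1]: (8,5,2)
C 2-1 [J2]: (8,5,3)
link8: (9,5,3)
P 8-0 [J1]: (9,6,3)
PS 7-6 [J2]: (9,6,4)
C 7-8 [J2]: (9,6,5)
Grübler: 3·8 − 2·6 − 5 = 7

M = 7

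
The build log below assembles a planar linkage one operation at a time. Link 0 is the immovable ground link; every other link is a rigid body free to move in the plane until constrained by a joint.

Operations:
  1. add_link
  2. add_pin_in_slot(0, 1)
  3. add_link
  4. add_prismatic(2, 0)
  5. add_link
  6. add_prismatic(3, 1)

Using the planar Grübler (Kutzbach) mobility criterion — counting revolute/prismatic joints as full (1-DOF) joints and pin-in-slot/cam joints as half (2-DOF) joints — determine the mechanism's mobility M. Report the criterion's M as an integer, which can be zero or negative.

M = 4

L=1 J1=0 J2=0
add link → L=2 J1=0 J2=0
PS@0,1 dof=2 J2 → L=2 J1=0 J2=1
add link → L=3 J1=0 J2=1
P@2,0 dof=1 J1 → L=3 J1=1 J2=1
add link → L=4 J1=1 J2=1
P@3,1 dof=1 J1 → L=4 J1=2 J2=1
M=3(L−1)−2J1−J2=3·3−2·2−1=4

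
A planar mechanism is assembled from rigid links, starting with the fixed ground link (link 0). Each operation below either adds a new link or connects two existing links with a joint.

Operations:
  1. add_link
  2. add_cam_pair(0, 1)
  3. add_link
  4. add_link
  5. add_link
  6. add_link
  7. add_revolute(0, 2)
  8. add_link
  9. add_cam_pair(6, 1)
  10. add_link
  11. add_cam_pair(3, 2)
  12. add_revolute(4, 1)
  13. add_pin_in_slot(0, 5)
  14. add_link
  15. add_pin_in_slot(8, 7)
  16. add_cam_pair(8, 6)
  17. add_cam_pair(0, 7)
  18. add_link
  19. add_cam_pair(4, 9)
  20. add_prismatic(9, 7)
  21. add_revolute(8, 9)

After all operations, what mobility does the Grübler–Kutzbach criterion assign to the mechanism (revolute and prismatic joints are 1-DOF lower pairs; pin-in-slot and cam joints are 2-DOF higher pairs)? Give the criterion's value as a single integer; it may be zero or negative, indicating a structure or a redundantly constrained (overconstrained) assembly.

link 0 = ground. State L|J1|J2 = 1|0|0
+link1  2|0|0
C(0,1) f=2→J2  2|0|1
+link2  3|0|1
+link3  4|0|1
+link4  5|0|1
+link5  6|0|1
R(0,2) f=1→J1  6|1|1
+link6  7|1|1
C(6,1) f=2→J2  7|1|2
+link7  8|1|2
C(3,2) f=2→J2  8|1|3
R(4,1) f=1→J1  8|2|3
PS(0,5) f=2→J2  8|2|4
+link8  9|2|4
PS(8,7) f=2→J2  9|2|5
C(8,6) f=2→J2  9|2|6
C(0,7) f=2→J2  9|2|7
+link9  10|2|7
C(4,9) f=2→J2  10|2|8
P(9,7) f=1→J1  10|3|8
R(8,9) f=1→J1  10|4|8
M = 3(10−1)−2·4−8 = 27−8−8 = 11

M = 11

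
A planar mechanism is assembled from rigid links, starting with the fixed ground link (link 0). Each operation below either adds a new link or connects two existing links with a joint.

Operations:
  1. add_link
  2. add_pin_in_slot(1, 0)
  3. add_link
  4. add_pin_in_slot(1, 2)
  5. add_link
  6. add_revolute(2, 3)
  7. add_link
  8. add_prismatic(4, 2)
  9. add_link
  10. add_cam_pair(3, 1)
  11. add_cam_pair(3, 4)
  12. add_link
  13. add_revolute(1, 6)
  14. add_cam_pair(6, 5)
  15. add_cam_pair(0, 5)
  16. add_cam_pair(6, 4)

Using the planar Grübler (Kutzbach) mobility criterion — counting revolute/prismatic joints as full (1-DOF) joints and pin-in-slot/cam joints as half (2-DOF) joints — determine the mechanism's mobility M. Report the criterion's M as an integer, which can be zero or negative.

M = 5

[1;0;0] (link 0 is ground)
L+ [2;0;0]
PS(1,0)∈J2 [2;0;1]
L+ [3;0;1]
PS(1,2)∈J2 [3;0;2]
L+ [4;0;2]
R(2,3)∈J1 [4;1;2]
L+ [5;1;2]
P(4,2)∈J1 [5;2;2]
L+ [6;2;2]
C(3,1)∈J2 [6;2;3]
C(3,4)∈J2 [6;2;4]
L+ [7;2;4]
R(1,6)∈J1 [7;3;4]
C(6,5)∈J2 [7;3;5]
C(0,5)∈J2 [7;3;6]
C(6,4)∈J2 [7;3;7]
mobility = 18 − 6 − 7 = 5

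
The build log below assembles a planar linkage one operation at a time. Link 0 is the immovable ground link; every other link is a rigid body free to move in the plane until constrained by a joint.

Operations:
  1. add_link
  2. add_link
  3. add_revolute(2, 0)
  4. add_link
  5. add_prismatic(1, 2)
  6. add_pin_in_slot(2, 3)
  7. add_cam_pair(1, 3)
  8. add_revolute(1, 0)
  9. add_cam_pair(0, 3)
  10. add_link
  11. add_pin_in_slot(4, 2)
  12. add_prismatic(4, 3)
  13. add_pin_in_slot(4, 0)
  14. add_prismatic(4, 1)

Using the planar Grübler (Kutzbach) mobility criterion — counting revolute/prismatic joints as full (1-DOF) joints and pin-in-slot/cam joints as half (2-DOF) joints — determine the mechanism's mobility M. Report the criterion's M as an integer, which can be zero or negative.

ground; <1,0,0>
#1 <2,0,0>
#2 <3,0,0>
R:2↔0 J1 <3,1,0>
#3 <4,1,0>
P:1↔2 J1 <4,2,0>
PS:2↔3 J2 <4,2,1>
C:1↔3 J2 <4,2,2>
R:1↔0 J1 <4,3,2>
C:0↔3 J2 <4,3,3>
#4 <5,3,3>
PS:4↔2 J2 <5,3,4>
P:4↔3 J1 <5,4,4>
PS:4↔0 J2 <5,4,5>
P:4↔1 J1 <5,5,5>
3×4 − 2×5 − 1×5 = -3

M = -3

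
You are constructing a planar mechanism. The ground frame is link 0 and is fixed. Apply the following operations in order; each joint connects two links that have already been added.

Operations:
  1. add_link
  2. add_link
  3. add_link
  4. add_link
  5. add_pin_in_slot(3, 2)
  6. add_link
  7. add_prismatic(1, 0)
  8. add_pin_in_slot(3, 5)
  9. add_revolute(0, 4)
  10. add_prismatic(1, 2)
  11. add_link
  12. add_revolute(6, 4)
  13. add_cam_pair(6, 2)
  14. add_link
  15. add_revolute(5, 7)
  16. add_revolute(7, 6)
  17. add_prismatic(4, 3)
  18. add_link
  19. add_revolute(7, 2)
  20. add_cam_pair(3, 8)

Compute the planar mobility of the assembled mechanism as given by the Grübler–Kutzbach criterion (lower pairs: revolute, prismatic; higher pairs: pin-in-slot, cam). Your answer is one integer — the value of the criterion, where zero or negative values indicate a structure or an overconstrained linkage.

(L,J1,J2)=(1,0,0); link0 fixed
link1: (2,0,0)
link2: (3,0,0)
link3: (4,0,0)
link4: (5,0,0)
PS 3-2 [J2]: (5,0,1)
link5: (6,0,1)
P 1-0 [J1]: (6,1,1)
PS 3-5 [J2]: (6,1,2)
R 0-4 [J1]: (6,2,2)
P 1-2 [J1]: (6,3,2)
link6: (7,3,2)
R 6-4 [J1]: (7,4,2)
C 6-2 [J2]: (7,4,3)
link7: (8,4,3)
R 5-7 [J1]: (8,5,3)
R 7-6 [J1]: (8,6,3)
P 4-3 [J1]: (8,7,3)
link8: (9,7,3)
R 7-2 [J1]: (9,8,3)
C 3-8 [J2]: (9,8,4)
Grübler: 3·8 − 2·8 − 4 = 4

M = 4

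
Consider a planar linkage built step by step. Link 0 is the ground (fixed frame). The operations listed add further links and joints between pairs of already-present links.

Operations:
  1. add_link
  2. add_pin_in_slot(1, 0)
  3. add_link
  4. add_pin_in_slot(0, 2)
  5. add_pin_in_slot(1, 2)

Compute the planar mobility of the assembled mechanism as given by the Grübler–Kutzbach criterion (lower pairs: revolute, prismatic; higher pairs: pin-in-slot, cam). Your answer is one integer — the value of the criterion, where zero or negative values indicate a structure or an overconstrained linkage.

M = 3

L=1 J1=0 J2=0
add link → L=2 J1=0 J2=0
PS@1,0 dof=2 J2 → L=2 J1=0 J2=1
add link → L=3 J1=0 J2=1
PS@0,2 dof=2 J2 → L=3 J1=0 J2=2
PS@1,2 dof=2 J2 → L=3 J1=0 J2=3
M=3(L−1)−2J1−J2=3·2−2·0−3=3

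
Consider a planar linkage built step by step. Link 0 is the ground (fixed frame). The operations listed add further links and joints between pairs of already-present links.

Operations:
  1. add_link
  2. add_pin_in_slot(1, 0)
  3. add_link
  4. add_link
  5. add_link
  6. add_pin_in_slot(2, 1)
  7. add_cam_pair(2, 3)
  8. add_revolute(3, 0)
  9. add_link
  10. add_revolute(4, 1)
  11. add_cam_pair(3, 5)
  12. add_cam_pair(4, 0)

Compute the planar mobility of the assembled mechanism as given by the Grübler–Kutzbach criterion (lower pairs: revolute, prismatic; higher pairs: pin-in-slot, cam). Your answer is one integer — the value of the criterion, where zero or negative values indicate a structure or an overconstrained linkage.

M = 6

[1;0;0] (link 0 is ground)
L+ [2;0;0]
PS(1,0)∈J2 [2;0;1]
L+ [3;0;1]
L+ [4;0;1]
L+ [5;0;1]
PS(2,1)∈J2 [5;0;2]
C(2,3)∈J2 [5;0;3]
R(3,0)∈J1 [5;1;3]
L+ [6;1;3]
R(4,1)∈J1 [6;2;3]
C(3,5)∈J2 [6;2;4]
C(4,0)∈J2 [6;2;5]
mobility = 15 − 4 − 5 = 6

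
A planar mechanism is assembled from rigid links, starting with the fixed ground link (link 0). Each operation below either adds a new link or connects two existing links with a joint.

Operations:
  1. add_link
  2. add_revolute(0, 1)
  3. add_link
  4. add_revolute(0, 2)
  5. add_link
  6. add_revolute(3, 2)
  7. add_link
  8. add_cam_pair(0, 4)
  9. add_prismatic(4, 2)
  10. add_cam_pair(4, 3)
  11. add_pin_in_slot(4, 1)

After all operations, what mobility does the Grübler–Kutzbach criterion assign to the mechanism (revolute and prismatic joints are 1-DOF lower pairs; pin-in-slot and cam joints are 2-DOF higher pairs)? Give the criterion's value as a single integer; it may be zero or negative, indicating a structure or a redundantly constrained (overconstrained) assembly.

M = 1

ground; <1,0,0>
#1 <2,0,0>
R:0↔1 J1 <2,1,0>
#2 <3,1,0>
R:0↔2 J1 <3,2,0>
#3 <4,2,0>
R:3↔2 J1 <4,3,0>
#4 <5,3,0>
C:0↔4 J2 <5,3,1>
P:4↔2 J1 <5,4,1>
C:4↔3 J2 <5,4,2>
PS:4↔1 J2 <5,4,3>
3×4 − 2×4 − 1×3 = 1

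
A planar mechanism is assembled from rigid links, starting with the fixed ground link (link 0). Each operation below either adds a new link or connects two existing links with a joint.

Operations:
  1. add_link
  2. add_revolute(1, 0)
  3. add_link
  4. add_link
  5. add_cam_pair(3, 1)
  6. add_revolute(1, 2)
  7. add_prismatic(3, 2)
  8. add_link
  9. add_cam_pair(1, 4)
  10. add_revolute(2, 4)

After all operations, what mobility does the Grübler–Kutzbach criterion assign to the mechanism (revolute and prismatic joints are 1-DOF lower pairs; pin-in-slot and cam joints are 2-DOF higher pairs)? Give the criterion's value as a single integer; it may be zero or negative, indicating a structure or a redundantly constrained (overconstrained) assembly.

M = 2

L=1 J1=0 J2=0
add link → L=2 J1=0 J2=0
R@1,0 dof=1 J1 → L=2 J1=1 J2=0
add link → L=3 J1=1 J2=0
add link → L=4 J1=1 J2=0
C@3,1 dof=2 J2 → L=4 J1=1 J2=1
R@1,2 dof=1 J1 → L=4 J1=2 J2=1
P@3,2 dof=1 J1 → L=4 J1=3 J2=1
add link → L=5 J1=3 J2=1
C@1,4 dof=2 J2 → L=5 J1=3 J2=2
R@2,4 dof=1 J1 → L=5 J1=4 J2=2
M=3(L−1)−2J1−J2=3·4−2·4−2=2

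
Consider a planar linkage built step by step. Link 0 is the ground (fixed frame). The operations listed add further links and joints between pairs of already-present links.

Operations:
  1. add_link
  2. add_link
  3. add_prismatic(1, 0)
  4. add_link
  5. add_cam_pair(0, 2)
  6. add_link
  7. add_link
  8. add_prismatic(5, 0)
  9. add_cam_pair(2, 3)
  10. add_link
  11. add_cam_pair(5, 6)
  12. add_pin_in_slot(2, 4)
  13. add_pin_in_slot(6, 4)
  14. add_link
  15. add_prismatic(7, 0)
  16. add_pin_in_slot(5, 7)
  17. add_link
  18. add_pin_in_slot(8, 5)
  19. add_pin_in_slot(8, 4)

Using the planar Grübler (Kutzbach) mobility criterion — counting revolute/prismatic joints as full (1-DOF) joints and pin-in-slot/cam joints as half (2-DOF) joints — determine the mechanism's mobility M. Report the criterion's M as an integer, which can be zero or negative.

M = 10

L=1 J1=0 J2=0
add link → L=2 J1=0 J2=0
add link → L=3 J1=0 J2=0
P@1,0 dof=1 J1 → L=3 J1=1 J2=0
add link → L=4 J1=1 J2=0
C@0,2 dof=2 J2 → L=4 J1=1 J2=1
add link → L=5 J1=1 J2=1
add link → L=6 J1=1 J2=1
P@5,0 dof=1 J1 → L=6 J1=2 J2=1
C@2,3 dof=2 J2 → L=6 J1=2 J2=2
add link → L=7 J1=2 J2=2
C@5,6 dof=2 J2 → L=7 J1=2 J2=3
PS@2,4 dof=2 J2 → L=7 J1=2 J2=4
PS@6,4 dof=2 J2 → L=7 J1=2 J2=5
add link → L=8 J1=2 J2=5
P@7,0 dof=1 J1 → L=8 J1=3 J2=5
PS@5,7 dof=2 J2 → L=8 J1=3 J2=6
add link → L=9 J1=3 J2=6
PS@8,5 dof=2 J2 → L=9 J1=3 J2=7
PS@8,4 dof=2 J2 → L=9 J1=3 J2=8
M=3(L−1)−2J1−J2=3·8−2·3−8=10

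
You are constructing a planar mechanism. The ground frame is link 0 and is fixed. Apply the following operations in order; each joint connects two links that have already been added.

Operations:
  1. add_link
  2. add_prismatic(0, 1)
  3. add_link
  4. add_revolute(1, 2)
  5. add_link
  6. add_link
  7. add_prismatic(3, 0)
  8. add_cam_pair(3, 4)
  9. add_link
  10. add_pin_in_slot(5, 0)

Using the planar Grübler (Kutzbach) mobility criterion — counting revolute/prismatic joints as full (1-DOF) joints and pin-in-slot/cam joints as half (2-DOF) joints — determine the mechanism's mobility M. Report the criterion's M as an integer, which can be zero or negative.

link 0 = ground. State L|J1|J2 = 1|0|0
+link1  2|0|0
P(0,1) f=1→J1  2|1|0
+link2  3|1|0
R(1,2) f=1→J1  3|2|0
+link3  4|2|0
+link4  5|2|0
P(3,0) f=1→J1  5|3|0
C(3,4) f=2→J2  5|3|1
+link5  6|3|1
PS(5,0) f=2→J2  6|3|2
M = 3(6−1)−2·3−2 = 15−6−2 = 7

M = 7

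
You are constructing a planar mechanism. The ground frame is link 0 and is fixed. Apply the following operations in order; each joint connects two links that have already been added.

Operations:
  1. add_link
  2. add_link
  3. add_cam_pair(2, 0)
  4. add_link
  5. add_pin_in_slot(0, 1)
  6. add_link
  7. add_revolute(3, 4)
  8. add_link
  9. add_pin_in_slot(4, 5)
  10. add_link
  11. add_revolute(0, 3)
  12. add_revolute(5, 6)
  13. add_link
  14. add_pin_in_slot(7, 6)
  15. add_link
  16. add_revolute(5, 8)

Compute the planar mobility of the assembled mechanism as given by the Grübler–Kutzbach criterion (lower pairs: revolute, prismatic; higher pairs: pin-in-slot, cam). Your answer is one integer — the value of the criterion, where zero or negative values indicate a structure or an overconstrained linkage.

[1;0;0] (link 0 is ground)
L+ [2;0;0]
L+ [3;0;0]
C(2,0)∈J2 [3;0;1]
L+ [4;0;1]
PS(0,1)∈J2 [4;0;2]
L+ [5;0;2]
R(3,4)∈J1 [5;1;2]
L+ [6;1;2]
PS(4,5)∈J2 [6;1;3]
L+ [7;1;3]
R(0,3)∈J1 [7;2;3]
R(5,6)∈J1 [7;3;3]
L+ [8;3;3]
PS(7,6)∈J2 [8;3;4]
L+ [9;3;4]
R(5,8)∈J1 [9;4;4]
mobility = 24 − 8 − 4 = 12

M = 12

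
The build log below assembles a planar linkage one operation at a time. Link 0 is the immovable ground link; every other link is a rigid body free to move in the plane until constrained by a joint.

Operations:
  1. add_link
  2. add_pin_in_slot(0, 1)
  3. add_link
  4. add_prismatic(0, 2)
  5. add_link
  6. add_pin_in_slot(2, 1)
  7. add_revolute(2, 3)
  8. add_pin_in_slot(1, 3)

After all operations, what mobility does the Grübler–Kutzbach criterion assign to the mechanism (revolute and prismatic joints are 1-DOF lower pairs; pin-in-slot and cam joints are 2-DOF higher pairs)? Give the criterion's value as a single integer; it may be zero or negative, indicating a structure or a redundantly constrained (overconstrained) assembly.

M = 2

ground; <1,0,0>
#1 <2,0,0>
PS:0↔1 J2 <2,0,1>
#2 <3,0,1>
P:0↔2 J1 <3,1,1>
#3 <4,1,1>
PS:2↔1 J2 <4,1,2>
R:2↔3 J1 <4,2,2>
PS:1↔3 J2 <4,2,3>
3×3 − 2×2 − 1×3 = 2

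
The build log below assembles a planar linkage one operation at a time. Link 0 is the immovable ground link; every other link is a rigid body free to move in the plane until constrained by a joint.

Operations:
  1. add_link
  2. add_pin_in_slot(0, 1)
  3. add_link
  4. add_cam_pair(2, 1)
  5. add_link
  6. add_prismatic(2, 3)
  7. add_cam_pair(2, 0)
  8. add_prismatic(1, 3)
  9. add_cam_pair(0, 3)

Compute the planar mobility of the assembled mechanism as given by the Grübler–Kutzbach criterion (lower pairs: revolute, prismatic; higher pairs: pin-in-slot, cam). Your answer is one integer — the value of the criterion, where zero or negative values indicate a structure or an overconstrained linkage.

M = 1

ground; <1,0,0>
#1 <2,0,0>
PS:0↔1 J2 <2,0,1>
#2 <3,0,1>
C:2↔1 J2 <3,0,2>
#3 <4,0,2>
P:2↔3 J1 <4,1,2>
C:2↔0 J2 <4,1,3>
P:1↔3 J1 <4,2,3>
C:0↔3 J2 <4,2,4>
3×3 − 2×2 − 1×4 = 1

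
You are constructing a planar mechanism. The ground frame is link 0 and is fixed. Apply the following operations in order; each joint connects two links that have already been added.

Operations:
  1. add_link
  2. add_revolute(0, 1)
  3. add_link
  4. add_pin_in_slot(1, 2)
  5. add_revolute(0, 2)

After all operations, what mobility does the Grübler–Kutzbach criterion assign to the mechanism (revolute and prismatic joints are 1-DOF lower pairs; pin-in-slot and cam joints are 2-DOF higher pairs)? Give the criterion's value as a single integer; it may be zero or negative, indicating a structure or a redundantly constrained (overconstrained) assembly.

L=1 J1=0 J2=0
add link → L=2 J1=0 J2=0
R@0,1 dof=1 J1 → L=2 J1=1 J2=0
add link → L=3 J1=1 J2=0
PS@1,2 dof=2 J2 → L=3 J1=1 J2=1
R@0,2 dof=1 J1 → L=3 J1=2 J2=1
M=3(L−1)−2J1−J2=3·2−2·2−1=1

M = 1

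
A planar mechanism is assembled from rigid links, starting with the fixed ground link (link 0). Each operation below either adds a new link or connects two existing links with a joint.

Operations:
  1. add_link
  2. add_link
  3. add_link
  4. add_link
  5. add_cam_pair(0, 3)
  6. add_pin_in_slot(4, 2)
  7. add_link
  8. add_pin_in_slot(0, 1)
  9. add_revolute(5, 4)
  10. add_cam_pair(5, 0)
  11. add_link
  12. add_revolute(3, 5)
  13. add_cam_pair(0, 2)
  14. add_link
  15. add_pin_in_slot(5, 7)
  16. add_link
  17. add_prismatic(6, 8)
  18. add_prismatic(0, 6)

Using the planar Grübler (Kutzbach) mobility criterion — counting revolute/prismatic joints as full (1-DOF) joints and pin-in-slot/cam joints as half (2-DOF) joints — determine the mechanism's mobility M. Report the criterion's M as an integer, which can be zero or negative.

link 0 = ground. State L|J1|J2 = 1|0|0
+link1  2|0|0
+link2  3|0|0
+link3  4|0|0
+link4  5|0|0
C(0,3) f=2→J2  5|0|1
PS(4,2) f=2→J2  5|0|2
+link5  6|0|2
PS(0,1) f=2→J2  6|0|3
R(5,4) f=1→J1  6|1|3
C(5,0) f=2→J2  6|1|4
+link6  7|1|4
R(3,5) f=1→J1  7|2|4
C(0,2) f=2→J2  7|2|5
+link7  8|2|5
PS(5,7) f=2→J2  8|2|6
+link8  9|2|6
P(6,8) f=1→J1  9|3|6
P(0,6) f=1→J1  9|4|6
M = 3(9−1)−2·4−6 = 24−8−6 = 10

M = 10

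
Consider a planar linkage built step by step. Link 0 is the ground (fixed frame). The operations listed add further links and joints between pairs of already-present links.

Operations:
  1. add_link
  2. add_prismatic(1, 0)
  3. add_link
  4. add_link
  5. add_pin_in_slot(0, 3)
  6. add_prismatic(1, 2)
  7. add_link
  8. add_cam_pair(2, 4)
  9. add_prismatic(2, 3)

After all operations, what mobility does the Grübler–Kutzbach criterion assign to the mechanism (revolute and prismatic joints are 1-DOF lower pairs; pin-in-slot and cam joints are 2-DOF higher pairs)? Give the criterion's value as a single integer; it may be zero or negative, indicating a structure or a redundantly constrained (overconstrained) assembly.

M = 4

link 0 = ground. State L|J1|J2 = 1|0|0
+link1  2|0|0
P(1,0) f=1→J1  2|1|0
+link2  3|1|0
+link3  4|1|0
PS(0,3) f=2→J2  4|1|1
P(1,2) f=1→J1  4|2|1
+link4  5|2|1
C(2,4) f=2→J2  5|2|2
P(2,3) f=1→J1  5|3|2
M = 3(5−1)−2·3−2 = 12−6−2 = 4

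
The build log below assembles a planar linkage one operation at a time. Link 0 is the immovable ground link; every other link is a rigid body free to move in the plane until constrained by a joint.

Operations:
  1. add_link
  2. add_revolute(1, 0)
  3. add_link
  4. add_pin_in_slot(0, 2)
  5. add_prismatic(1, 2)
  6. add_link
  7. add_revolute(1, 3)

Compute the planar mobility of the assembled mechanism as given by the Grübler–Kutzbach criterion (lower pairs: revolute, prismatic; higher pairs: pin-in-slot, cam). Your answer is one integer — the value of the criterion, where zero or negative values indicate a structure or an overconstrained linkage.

M = 2

L=1 J1=0 J2=0
add link → L=2 J1=0 J2=0
R@1,0 dof=1 J1 → L=2 J1=1 J2=0
add link → L=3 J1=1 J2=0
PS@0,2 dof=2 J2 → L=3 J1=1 J2=1
P@1,2 dof=1 J1 → L=3 J1=2 J2=1
add link → L=4 J1=2 J2=1
R@1,3 dof=1 J1 → L=4 J1=3 J2=1
M=3(L−1)−2J1−J2=3·3−2·3−1=2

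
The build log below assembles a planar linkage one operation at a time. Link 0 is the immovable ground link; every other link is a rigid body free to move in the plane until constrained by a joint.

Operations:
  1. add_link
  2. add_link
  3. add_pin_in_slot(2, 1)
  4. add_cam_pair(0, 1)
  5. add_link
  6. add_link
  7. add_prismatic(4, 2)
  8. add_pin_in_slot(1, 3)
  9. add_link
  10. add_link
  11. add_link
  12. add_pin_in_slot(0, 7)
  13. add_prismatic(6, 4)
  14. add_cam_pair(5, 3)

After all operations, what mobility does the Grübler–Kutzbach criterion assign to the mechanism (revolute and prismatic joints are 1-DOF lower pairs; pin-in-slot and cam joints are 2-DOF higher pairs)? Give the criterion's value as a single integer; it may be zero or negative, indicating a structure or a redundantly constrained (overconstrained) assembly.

(L,J1,J2)=(1,0,0); link0 fixed
link1: (2,0,0)
link2: (3,0,0)
PS 2-1 [J2]: (3,0,1)
C 0-1 [J2]: (3,0,2)
link3: (4,0,2)
link4: (5,0,2)
P 4-2 [J1]: (5,1,2)
PS 1-3 [J2]: (5,1,3)
link5: (6,1,3)
link6: (7,1,3)
link7: (8,1,3)
PS 0-7 [J2]: (8,1,4)
P 6-4 [J1]: (8,2,4)
C 5-3 [J2]: (8,2,5)
Grübler: 3·7 − 2·2 − 5 = 12

M = 12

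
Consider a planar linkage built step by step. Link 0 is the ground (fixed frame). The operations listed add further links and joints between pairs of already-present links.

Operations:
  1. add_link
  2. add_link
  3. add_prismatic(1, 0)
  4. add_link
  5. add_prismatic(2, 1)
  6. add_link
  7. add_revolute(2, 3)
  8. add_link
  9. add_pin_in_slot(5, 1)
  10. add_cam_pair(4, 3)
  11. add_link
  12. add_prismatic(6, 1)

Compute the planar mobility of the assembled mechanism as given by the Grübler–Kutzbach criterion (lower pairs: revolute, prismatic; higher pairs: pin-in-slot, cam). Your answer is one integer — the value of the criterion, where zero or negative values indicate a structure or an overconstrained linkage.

M = 8

ground; <1,0,0>
#1 <2,0,0>
#2 <3,0,0>
P:1↔0 J1 <3,1,0>
#3 <4,1,0>
P:2↔1 J1 <4,2,0>
#4 <5,2,0>
R:2↔3 J1 <5,3,0>
#5 <6,3,0>
PS:5↔1 J2 <6,3,1>
C:4↔3 J2 <6,3,2>
#6 <7,3,2>
P:6↔1 J1 <7,4,2>
3×6 − 2×4 − 1×2 = 8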